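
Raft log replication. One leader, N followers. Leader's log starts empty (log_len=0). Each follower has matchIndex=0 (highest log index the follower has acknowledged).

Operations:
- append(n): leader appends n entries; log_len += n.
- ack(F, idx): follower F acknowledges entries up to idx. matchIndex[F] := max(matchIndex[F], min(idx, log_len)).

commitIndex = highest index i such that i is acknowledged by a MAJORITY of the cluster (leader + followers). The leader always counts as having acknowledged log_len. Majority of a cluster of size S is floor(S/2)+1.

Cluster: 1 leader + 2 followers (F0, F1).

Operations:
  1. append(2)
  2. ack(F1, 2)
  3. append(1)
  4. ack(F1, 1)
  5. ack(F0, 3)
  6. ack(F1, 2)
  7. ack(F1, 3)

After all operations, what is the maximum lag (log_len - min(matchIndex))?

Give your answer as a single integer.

Op 1: append 2 -> log_len=2
Op 2: F1 acks idx 2 -> match: F0=0 F1=2; commitIndex=2
Op 3: append 1 -> log_len=3
Op 4: F1 acks idx 1 -> match: F0=0 F1=2; commitIndex=2
Op 5: F0 acks idx 3 -> match: F0=3 F1=2; commitIndex=3
Op 6: F1 acks idx 2 -> match: F0=3 F1=2; commitIndex=3
Op 7: F1 acks idx 3 -> match: F0=3 F1=3; commitIndex=3

Answer: 0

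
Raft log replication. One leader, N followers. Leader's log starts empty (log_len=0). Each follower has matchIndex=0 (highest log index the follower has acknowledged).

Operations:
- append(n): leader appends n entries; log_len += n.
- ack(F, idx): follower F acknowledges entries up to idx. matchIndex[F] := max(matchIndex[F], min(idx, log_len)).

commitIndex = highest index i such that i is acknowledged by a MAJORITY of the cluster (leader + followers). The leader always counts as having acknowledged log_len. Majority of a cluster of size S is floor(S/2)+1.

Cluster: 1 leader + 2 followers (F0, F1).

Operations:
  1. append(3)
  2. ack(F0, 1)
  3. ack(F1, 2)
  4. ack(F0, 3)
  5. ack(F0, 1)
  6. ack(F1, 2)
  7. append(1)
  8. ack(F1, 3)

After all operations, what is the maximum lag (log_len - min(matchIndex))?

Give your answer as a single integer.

Op 1: append 3 -> log_len=3
Op 2: F0 acks idx 1 -> match: F0=1 F1=0; commitIndex=1
Op 3: F1 acks idx 2 -> match: F0=1 F1=2; commitIndex=2
Op 4: F0 acks idx 3 -> match: F0=3 F1=2; commitIndex=3
Op 5: F0 acks idx 1 -> match: F0=3 F1=2; commitIndex=3
Op 6: F1 acks idx 2 -> match: F0=3 F1=2; commitIndex=3
Op 7: append 1 -> log_len=4
Op 8: F1 acks idx 3 -> match: F0=3 F1=3; commitIndex=3

Answer: 1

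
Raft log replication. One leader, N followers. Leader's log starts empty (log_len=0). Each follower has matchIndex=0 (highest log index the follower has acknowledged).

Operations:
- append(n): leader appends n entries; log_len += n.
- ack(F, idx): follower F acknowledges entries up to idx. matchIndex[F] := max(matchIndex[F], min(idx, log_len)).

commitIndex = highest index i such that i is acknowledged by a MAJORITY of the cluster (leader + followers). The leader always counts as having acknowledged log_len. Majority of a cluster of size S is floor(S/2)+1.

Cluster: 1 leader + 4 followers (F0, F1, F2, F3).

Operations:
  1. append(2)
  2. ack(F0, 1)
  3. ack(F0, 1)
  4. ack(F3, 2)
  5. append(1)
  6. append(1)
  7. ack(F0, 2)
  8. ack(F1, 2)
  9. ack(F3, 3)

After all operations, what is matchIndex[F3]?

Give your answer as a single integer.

Op 1: append 2 -> log_len=2
Op 2: F0 acks idx 1 -> match: F0=1 F1=0 F2=0 F3=0; commitIndex=0
Op 3: F0 acks idx 1 -> match: F0=1 F1=0 F2=0 F3=0; commitIndex=0
Op 4: F3 acks idx 2 -> match: F0=1 F1=0 F2=0 F3=2; commitIndex=1
Op 5: append 1 -> log_len=3
Op 6: append 1 -> log_len=4
Op 7: F0 acks idx 2 -> match: F0=2 F1=0 F2=0 F3=2; commitIndex=2
Op 8: F1 acks idx 2 -> match: F0=2 F1=2 F2=0 F3=2; commitIndex=2
Op 9: F3 acks idx 3 -> match: F0=2 F1=2 F2=0 F3=3; commitIndex=2

Answer: 3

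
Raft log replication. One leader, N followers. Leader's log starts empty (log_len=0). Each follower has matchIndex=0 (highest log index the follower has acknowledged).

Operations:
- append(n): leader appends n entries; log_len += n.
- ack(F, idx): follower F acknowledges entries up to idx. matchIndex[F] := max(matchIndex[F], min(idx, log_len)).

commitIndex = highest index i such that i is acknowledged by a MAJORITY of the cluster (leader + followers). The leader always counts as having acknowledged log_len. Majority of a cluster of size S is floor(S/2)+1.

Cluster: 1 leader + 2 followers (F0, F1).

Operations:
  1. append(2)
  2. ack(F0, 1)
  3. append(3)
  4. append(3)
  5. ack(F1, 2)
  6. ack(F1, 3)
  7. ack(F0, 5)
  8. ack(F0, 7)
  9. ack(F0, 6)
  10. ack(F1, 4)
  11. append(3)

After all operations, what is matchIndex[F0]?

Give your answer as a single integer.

Answer: 7

Derivation:
Op 1: append 2 -> log_len=2
Op 2: F0 acks idx 1 -> match: F0=1 F1=0; commitIndex=1
Op 3: append 3 -> log_len=5
Op 4: append 3 -> log_len=8
Op 5: F1 acks idx 2 -> match: F0=1 F1=2; commitIndex=2
Op 6: F1 acks idx 3 -> match: F0=1 F1=3; commitIndex=3
Op 7: F0 acks idx 5 -> match: F0=5 F1=3; commitIndex=5
Op 8: F0 acks idx 7 -> match: F0=7 F1=3; commitIndex=7
Op 9: F0 acks idx 6 -> match: F0=7 F1=3; commitIndex=7
Op 10: F1 acks idx 4 -> match: F0=7 F1=4; commitIndex=7
Op 11: append 3 -> log_len=11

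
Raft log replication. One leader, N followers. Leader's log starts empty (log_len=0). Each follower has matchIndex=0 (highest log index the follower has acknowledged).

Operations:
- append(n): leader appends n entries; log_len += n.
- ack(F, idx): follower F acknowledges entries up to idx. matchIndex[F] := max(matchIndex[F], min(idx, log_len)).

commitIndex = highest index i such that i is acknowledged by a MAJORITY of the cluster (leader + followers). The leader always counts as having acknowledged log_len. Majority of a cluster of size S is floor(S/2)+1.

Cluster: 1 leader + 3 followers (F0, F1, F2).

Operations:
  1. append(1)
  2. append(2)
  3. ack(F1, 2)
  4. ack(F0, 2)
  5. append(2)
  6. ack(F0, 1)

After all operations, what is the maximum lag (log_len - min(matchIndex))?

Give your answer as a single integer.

Answer: 5

Derivation:
Op 1: append 1 -> log_len=1
Op 2: append 2 -> log_len=3
Op 3: F1 acks idx 2 -> match: F0=0 F1=2 F2=0; commitIndex=0
Op 4: F0 acks idx 2 -> match: F0=2 F1=2 F2=0; commitIndex=2
Op 5: append 2 -> log_len=5
Op 6: F0 acks idx 1 -> match: F0=2 F1=2 F2=0; commitIndex=2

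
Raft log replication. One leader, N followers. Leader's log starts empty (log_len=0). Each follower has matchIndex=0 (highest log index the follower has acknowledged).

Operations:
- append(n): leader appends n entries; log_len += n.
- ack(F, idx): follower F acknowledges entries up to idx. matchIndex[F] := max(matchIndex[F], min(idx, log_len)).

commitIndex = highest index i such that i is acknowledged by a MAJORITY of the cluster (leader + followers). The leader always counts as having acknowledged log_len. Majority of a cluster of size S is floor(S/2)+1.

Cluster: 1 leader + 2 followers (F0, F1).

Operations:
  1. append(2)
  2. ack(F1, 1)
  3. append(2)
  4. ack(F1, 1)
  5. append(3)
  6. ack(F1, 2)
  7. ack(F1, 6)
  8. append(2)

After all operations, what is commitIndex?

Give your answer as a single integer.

Op 1: append 2 -> log_len=2
Op 2: F1 acks idx 1 -> match: F0=0 F1=1; commitIndex=1
Op 3: append 2 -> log_len=4
Op 4: F1 acks idx 1 -> match: F0=0 F1=1; commitIndex=1
Op 5: append 3 -> log_len=7
Op 6: F1 acks idx 2 -> match: F0=0 F1=2; commitIndex=2
Op 7: F1 acks idx 6 -> match: F0=0 F1=6; commitIndex=6
Op 8: append 2 -> log_len=9

Answer: 6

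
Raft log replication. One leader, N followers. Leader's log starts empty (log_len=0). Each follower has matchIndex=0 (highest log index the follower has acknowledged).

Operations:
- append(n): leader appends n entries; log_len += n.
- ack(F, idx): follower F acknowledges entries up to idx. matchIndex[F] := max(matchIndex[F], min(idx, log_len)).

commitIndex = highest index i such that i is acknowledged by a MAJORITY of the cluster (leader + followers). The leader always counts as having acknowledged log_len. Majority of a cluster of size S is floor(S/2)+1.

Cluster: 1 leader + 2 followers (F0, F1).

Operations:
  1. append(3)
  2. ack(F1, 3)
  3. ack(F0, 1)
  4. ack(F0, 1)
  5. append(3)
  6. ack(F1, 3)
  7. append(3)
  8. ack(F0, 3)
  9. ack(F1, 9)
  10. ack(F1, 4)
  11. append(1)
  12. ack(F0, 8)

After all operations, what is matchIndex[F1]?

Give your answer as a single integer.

Answer: 9

Derivation:
Op 1: append 3 -> log_len=3
Op 2: F1 acks idx 3 -> match: F0=0 F1=3; commitIndex=3
Op 3: F0 acks idx 1 -> match: F0=1 F1=3; commitIndex=3
Op 4: F0 acks idx 1 -> match: F0=1 F1=3; commitIndex=3
Op 5: append 3 -> log_len=6
Op 6: F1 acks idx 3 -> match: F0=1 F1=3; commitIndex=3
Op 7: append 3 -> log_len=9
Op 8: F0 acks idx 3 -> match: F0=3 F1=3; commitIndex=3
Op 9: F1 acks idx 9 -> match: F0=3 F1=9; commitIndex=9
Op 10: F1 acks idx 4 -> match: F0=3 F1=9; commitIndex=9
Op 11: append 1 -> log_len=10
Op 12: F0 acks idx 8 -> match: F0=8 F1=9; commitIndex=9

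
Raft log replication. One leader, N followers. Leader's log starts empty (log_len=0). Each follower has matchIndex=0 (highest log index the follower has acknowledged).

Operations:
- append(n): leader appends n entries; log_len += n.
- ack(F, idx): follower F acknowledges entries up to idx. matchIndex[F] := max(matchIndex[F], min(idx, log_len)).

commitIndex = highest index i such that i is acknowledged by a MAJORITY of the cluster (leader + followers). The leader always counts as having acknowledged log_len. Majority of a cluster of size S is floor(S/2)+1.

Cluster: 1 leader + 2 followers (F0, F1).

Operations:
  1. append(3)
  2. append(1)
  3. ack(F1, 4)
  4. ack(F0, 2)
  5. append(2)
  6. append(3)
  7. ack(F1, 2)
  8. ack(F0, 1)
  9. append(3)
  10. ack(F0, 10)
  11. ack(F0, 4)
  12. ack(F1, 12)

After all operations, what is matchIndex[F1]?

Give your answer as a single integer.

Op 1: append 3 -> log_len=3
Op 2: append 1 -> log_len=4
Op 3: F1 acks idx 4 -> match: F0=0 F1=4; commitIndex=4
Op 4: F0 acks idx 2 -> match: F0=2 F1=4; commitIndex=4
Op 5: append 2 -> log_len=6
Op 6: append 3 -> log_len=9
Op 7: F1 acks idx 2 -> match: F0=2 F1=4; commitIndex=4
Op 8: F0 acks idx 1 -> match: F0=2 F1=4; commitIndex=4
Op 9: append 3 -> log_len=12
Op 10: F0 acks idx 10 -> match: F0=10 F1=4; commitIndex=10
Op 11: F0 acks idx 4 -> match: F0=10 F1=4; commitIndex=10
Op 12: F1 acks idx 12 -> match: F0=10 F1=12; commitIndex=12

Answer: 12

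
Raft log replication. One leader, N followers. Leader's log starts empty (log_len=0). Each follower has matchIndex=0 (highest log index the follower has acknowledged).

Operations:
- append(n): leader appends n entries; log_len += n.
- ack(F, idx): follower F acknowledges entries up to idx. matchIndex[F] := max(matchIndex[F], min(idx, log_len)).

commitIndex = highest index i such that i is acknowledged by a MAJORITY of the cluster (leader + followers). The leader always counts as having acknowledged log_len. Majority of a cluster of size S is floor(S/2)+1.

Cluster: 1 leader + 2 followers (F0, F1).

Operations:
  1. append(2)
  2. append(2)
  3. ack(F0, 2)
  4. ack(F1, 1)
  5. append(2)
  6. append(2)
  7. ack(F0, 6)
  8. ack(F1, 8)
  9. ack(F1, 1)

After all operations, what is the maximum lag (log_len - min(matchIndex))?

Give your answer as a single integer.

Op 1: append 2 -> log_len=2
Op 2: append 2 -> log_len=4
Op 3: F0 acks idx 2 -> match: F0=2 F1=0; commitIndex=2
Op 4: F1 acks idx 1 -> match: F0=2 F1=1; commitIndex=2
Op 5: append 2 -> log_len=6
Op 6: append 2 -> log_len=8
Op 7: F0 acks idx 6 -> match: F0=6 F1=1; commitIndex=6
Op 8: F1 acks idx 8 -> match: F0=6 F1=8; commitIndex=8
Op 9: F1 acks idx 1 -> match: F0=6 F1=8; commitIndex=8

Answer: 2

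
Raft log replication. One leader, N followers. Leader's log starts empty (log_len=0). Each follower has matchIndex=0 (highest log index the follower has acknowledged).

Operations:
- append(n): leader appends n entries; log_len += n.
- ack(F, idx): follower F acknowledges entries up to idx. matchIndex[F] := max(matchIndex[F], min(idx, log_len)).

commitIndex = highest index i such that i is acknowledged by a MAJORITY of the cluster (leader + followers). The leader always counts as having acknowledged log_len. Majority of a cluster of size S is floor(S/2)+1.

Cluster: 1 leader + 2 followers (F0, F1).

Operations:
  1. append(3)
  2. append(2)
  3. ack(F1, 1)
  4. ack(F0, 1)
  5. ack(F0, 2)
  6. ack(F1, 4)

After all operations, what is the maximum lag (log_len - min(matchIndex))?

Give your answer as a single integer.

Answer: 3

Derivation:
Op 1: append 3 -> log_len=3
Op 2: append 2 -> log_len=5
Op 3: F1 acks idx 1 -> match: F0=0 F1=1; commitIndex=1
Op 4: F0 acks idx 1 -> match: F0=1 F1=1; commitIndex=1
Op 5: F0 acks idx 2 -> match: F0=2 F1=1; commitIndex=2
Op 6: F1 acks idx 4 -> match: F0=2 F1=4; commitIndex=4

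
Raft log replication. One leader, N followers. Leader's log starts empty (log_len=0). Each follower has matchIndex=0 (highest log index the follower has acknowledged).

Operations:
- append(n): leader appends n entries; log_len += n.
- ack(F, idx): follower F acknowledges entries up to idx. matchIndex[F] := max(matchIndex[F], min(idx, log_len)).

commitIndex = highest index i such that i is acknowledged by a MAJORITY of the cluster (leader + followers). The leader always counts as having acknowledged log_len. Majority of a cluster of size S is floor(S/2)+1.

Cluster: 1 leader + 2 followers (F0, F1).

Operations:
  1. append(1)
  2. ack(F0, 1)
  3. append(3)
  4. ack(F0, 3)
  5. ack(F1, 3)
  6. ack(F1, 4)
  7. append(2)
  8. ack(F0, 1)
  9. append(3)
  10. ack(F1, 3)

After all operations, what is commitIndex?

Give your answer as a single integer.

Op 1: append 1 -> log_len=1
Op 2: F0 acks idx 1 -> match: F0=1 F1=0; commitIndex=1
Op 3: append 3 -> log_len=4
Op 4: F0 acks idx 3 -> match: F0=3 F1=0; commitIndex=3
Op 5: F1 acks idx 3 -> match: F0=3 F1=3; commitIndex=3
Op 6: F1 acks idx 4 -> match: F0=3 F1=4; commitIndex=4
Op 7: append 2 -> log_len=6
Op 8: F0 acks idx 1 -> match: F0=3 F1=4; commitIndex=4
Op 9: append 3 -> log_len=9
Op 10: F1 acks idx 3 -> match: F0=3 F1=4; commitIndex=4

Answer: 4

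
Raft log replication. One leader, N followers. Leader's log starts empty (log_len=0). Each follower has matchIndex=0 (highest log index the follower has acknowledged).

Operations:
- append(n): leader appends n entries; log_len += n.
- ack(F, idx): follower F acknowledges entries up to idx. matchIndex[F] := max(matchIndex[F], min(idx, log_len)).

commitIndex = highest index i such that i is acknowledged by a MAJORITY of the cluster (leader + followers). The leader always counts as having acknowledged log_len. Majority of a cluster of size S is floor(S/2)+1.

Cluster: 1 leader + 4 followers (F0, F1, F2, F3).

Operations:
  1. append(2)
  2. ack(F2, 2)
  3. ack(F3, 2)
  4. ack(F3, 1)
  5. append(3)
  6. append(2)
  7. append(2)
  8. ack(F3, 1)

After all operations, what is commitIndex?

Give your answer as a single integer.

Answer: 2

Derivation:
Op 1: append 2 -> log_len=2
Op 2: F2 acks idx 2 -> match: F0=0 F1=0 F2=2 F3=0; commitIndex=0
Op 3: F3 acks idx 2 -> match: F0=0 F1=0 F2=2 F3=2; commitIndex=2
Op 4: F3 acks idx 1 -> match: F0=0 F1=0 F2=2 F3=2; commitIndex=2
Op 5: append 3 -> log_len=5
Op 6: append 2 -> log_len=7
Op 7: append 2 -> log_len=9
Op 8: F3 acks idx 1 -> match: F0=0 F1=0 F2=2 F3=2; commitIndex=2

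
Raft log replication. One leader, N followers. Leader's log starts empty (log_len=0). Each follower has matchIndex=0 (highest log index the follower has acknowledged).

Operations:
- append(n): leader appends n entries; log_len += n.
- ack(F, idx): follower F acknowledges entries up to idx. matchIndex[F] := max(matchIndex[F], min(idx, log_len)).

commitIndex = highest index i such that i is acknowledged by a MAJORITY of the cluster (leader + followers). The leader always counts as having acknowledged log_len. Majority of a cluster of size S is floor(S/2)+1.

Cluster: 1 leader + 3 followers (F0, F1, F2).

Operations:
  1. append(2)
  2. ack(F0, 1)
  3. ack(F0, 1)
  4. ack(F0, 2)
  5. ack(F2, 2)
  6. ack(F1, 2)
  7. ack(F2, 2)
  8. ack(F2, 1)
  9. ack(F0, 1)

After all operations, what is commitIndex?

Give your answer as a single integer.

Op 1: append 2 -> log_len=2
Op 2: F0 acks idx 1 -> match: F0=1 F1=0 F2=0; commitIndex=0
Op 3: F0 acks idx 1 -> match: F0=1 F1=0 F2=0; commitIndex=0
Op 4: F0 acks idx 2 -> match: F0=2 F1=0 F2=0; commitIndex=0
Op 5: F2 acks idx 2 -> match: F0=2 F1=0 F2=2; commitIndex=2
Op 6: F1 acks idx 2 -> match: F0=2 F1=2 F2=2; commitIndex=2
Op 7: F2 acks idx 2 -> match: F0=2 F1=2 F2=2; commitIndex=2
Op 8: F2 acks idx 1 -> match: F0=2 F1=2 F2=2; commitIndex=2
Op 9: F0 acks idx 1 -> match: F0=2 F1=2 F2=2; commitIndex=2

Answer: 2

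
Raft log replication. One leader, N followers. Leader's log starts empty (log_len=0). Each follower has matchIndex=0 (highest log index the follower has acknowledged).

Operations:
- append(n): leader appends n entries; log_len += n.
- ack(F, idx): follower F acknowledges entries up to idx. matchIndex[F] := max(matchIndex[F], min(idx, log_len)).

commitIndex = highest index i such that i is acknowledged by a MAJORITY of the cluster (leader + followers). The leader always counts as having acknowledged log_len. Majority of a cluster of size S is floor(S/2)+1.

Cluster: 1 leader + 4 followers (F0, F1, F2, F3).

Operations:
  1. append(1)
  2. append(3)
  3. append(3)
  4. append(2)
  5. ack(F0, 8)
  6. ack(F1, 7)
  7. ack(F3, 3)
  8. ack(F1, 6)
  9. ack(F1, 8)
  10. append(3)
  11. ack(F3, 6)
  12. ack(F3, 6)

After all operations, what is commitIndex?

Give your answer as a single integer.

Answer: 8

Derivation:
Op 1: append 1 -> log_len=1
Op 2: append 3 -> log_len=4
Op 3: append 3 -> log_len=7
Op 4: append 2 -> log_len=9
Op 5: F0 acks idx 8 -> match: F0=8 F1=0 F2=0 F3=0; commitIndex=0
Op 6: F1 acks idx 7 -> match: F0=8 F1=7 F2=0 F3=0; commitIndex=7
Op 7: F3 acks idx 3 -> match: F0=8 F1=7 F2=0 F3=3; commitIndex=7
Op 8: F1 acks idx 6 -> match: F0=8 F1=7 F2=0 F3=3; commitIndex=7
Op 9: F1 acks idx 8 -> match: F0=8 F1=8 F2=0 F3=3; commitIndex=8
Op 10: append 3 -> log_len=12
Op 11: F3 acks idx 6 -> match: F0=8 F1=8 F2=0 F3=6; commitIndex=8
Op 12: F3 acks idx 6 -> match: F0=8 F1=8 F2=0 F3=6; commitIndex=8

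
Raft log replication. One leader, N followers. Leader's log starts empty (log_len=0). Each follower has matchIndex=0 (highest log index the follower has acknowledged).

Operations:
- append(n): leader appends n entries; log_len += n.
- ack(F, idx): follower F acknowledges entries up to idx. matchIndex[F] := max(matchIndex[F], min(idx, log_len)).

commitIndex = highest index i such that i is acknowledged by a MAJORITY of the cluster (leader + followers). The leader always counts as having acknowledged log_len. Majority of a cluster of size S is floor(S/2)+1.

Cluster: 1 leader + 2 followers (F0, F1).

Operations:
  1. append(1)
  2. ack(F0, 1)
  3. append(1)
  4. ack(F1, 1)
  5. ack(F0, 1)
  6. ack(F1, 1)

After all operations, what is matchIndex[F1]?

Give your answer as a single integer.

Op 1: append 1 -> log_len=1
Op 2: F0 acks idx 1 -> match: F0=1 F1=0; commitIndex=1
Op 3: append 1 -> log_len=2
Op 4: F1 acks idx 1 -> match: F0=1 F1=1; commitIndex=1
Op 5: F0 acks idx 1 -> match: F0=1 F1=1; commitIndex=1
Op 6: F1 acks idx 1 -> match: F0=1 F1=1; commitIndex=1

Answer: 1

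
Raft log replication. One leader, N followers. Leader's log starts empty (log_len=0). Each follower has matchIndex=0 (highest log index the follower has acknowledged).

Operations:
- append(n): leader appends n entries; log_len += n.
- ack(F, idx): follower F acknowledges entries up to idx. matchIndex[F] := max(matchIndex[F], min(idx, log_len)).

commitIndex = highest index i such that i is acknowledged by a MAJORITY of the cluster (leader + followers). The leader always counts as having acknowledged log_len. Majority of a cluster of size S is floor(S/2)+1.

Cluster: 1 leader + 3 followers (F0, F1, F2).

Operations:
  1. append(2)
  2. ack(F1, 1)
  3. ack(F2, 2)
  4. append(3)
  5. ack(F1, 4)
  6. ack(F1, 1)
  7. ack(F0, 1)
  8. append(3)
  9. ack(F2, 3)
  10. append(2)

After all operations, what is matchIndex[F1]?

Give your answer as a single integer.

Op 1: append 2 -> log_len=2
Op 2: F1 acks idx 1 -> match: F0=0 F1=1 F2=0; commitIndex=0
Op 3: F2 acks idx 2 -> match: F0=0 F1=1 F2=2; commitIndex=1
Op 4: append 3 -> log_len=5
Op 5: F1 acks idx 4 -> match: F0=0 F1=4 F2=2; commitIndex=2
Op 6: F1 acks idx 1 -> match: F0=0 F1=4 F2=2; commitIndex=2
Op 7: F0 acks idx 1 -> match: F0=1 F1=4 F2=2; commitIndex=2
Op 8: append 3 -> log_len=8
Op 9: F2 acks idx 3 -> match: F0=1 F1=4 F2=3; commitIndex=3
Op 10: append 2 -> log_len=10

Answer: 4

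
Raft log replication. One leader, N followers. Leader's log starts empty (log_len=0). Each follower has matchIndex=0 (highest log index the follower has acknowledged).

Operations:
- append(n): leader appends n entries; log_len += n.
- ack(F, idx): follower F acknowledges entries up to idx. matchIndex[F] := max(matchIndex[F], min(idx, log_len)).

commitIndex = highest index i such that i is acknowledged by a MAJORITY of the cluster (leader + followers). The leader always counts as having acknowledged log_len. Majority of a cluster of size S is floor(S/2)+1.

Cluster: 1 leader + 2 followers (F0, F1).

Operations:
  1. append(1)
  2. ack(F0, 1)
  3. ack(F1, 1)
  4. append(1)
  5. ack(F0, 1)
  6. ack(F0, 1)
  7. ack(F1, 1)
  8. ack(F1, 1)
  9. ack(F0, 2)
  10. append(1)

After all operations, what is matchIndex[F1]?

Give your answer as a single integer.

Answer: 1

Derivation:
Op 1: append 1 -> log_len=1
Op 2: F0 acks idx 1 -> match: F0=1 F1=0; commitIndex=1
Op 3: F1 acks idx 1 -> match: F0=1 F1=1; commitIndex=1
Op 4: append 1 -> log_len=2
Op 5: F0 acks idx 1 -> match: F0=1 F1=1; commitIndex=1
Op 6: F0 acks idx 1 -> match: F0=1 F1=1; commitIndex=1
Op 7: F1 acks idx 1 -> match: F0=1 F1=1; commitIndex=1
Op 8: F1 acks idx 1 -> match: F0=1 F1=1; commitIndex=1
Op 9: F0 acks idx 2 -> match: F0=2 F1=1; commitIndex=2
Op 10: append 1 -> log_len=3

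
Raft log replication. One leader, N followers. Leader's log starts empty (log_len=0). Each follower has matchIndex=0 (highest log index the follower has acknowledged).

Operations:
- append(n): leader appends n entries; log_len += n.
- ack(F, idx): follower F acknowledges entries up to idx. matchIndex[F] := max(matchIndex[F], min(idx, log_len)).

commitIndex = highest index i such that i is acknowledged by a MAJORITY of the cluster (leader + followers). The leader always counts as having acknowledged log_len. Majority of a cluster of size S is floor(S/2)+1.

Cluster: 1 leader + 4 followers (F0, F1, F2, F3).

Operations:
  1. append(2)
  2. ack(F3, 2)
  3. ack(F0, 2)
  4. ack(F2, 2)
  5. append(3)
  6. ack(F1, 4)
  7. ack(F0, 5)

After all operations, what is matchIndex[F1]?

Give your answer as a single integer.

Answer: 4

Derivation:
Op 1: append 2 -> log_len=2
Op 2: F3 acks idx 2 -> match: F0=0 F1=0 F2=0 F3=2; commitIndex=0
Op 3: F0 acks idx 2 -> match: F0=2 F1=0 F2=0 F3=2; commitIndex=2
Op 4: F2 acks idx 2 -> match: F0=2 F1=0 F2=2 F3=2; commitIndex=2
Op 5: append 3 -> log_len=5
Op 6: F1 acks idx 4 -> match: F0=2 F1=4 F2=2 F3=2; commitIndex=2
Op 7: F0 acks idx 5 -> match: F0=5 F1=4 F2=2 F3=2; commitIndex=4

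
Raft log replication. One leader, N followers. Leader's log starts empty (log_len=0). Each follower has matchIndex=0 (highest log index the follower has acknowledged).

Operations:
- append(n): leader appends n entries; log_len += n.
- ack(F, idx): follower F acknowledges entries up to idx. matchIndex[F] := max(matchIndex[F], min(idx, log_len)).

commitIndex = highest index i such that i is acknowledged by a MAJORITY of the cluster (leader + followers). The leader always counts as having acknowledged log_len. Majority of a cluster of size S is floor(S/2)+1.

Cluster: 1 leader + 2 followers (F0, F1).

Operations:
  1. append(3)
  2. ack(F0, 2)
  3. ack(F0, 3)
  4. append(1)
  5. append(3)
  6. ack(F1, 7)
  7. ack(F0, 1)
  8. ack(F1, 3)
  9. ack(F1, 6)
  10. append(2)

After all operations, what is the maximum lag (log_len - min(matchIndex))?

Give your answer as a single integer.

Answer: 6

Derivation:
Op 1: append 3 -> log_len=3
Op 2: F0 acks idx 2 -> match: F0=2 F1=0; commitIndex=2
Op 3: F0 acks idx 3 -> match: F0=3 F1=0; commitIndex=3
Op 4: append 1 -> log_len=4
Op 5: append 3 -> log_len=7
Op 6: F1 acks idx 7 -> match: F0=3 F1=7; commitIndex=7
Op 7: F0 acks idx 1 -> match: F0=3 F1=7; commitIndex=7
Op 8: F1 acks idx 3 -> match: F0=3 F1=7; commitIndex=7
Op 9: F1 acks idx 6 -> match: F0=3 F1=7; commitIndex=7
Op 10: append 2 -> log_len=9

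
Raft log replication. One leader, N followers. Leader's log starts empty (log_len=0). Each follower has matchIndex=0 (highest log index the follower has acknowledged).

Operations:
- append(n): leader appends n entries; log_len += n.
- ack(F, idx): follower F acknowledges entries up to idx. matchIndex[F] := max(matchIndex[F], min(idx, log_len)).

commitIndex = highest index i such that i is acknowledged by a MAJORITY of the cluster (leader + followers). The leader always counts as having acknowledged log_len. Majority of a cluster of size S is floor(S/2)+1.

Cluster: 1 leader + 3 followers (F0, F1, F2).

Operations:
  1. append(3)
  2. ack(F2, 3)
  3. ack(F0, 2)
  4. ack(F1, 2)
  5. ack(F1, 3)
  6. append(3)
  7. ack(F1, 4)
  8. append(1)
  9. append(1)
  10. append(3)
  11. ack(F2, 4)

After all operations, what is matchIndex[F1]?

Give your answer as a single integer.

Op 1: append 3 -> log_len=3
Op 2: F2 acks idx 3 -> match: F0=0 F1=0 F2=3; commitIndex=0
Op 3: F0 acks idx 2 -> match: F0=2 F1=0 F2=3; commitIndex=2
Op 4: F1 acks idx 2 -> match: F0=2 F1=2 F2=3; commitIndex=2
Op 5: F1 acks idx 3 -> match: F0=2 F1=3 F2=3; commitIndex=3
Op 6: append 3 -> log_len=6
Op 7: F1 acks idx 4 -> match: F0=2 F1=4 F2=3; commitIndex=3
Op 8: append 1 -> log_len=7
Op 9: append 1 -> log_len=8
Op 10: append 3 -> log_len=11
Op 11: F2 acks idx 4 -> match: F0=2 F1=4 F2=4; commitIndex=4

Answer: 4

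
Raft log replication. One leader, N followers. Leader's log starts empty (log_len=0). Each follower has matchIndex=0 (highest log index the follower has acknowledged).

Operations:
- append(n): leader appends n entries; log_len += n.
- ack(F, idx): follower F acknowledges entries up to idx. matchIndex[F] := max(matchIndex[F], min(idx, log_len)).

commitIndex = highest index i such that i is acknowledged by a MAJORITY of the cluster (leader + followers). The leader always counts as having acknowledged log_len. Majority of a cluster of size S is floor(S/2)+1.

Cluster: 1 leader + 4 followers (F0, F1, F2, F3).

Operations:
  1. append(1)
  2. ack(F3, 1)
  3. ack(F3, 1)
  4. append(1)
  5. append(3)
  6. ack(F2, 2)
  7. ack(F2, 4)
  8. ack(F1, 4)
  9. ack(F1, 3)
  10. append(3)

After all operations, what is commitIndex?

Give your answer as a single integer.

Op 1: append 1 -> log_len=1
Op 2: F3 acks idx 1 -> match: F0=0 F1=0 F2=0 F3=1; commitIndex=0
Op 3: F3 acks idx 1 -> match: F0=0 F1=0 F2=0 F3=1; commitIndex=0
Op 4: append 1 -> log_len=2
Op 5: append 3 -> log_len=5
Op 6: F2 acks idx 2 -> match: F0=0 F1=0 F2=2 F3=1; commitIndex=1
Op 7: F2 acks idx 4 -> match: F0=0 F1=0 F2=4 F3=1; commitIndex=1
Op 8: F1 acks idx 4 -> match: F0=0 F1=4 F2=4 F3=1; commitIndex=4
Op 9: F1 acks idx 3 -> match: F0=0 F1=4 F2=4 F3=1; commitIndex=4
Op 10: append 3 -> log_len=8

Answer: 4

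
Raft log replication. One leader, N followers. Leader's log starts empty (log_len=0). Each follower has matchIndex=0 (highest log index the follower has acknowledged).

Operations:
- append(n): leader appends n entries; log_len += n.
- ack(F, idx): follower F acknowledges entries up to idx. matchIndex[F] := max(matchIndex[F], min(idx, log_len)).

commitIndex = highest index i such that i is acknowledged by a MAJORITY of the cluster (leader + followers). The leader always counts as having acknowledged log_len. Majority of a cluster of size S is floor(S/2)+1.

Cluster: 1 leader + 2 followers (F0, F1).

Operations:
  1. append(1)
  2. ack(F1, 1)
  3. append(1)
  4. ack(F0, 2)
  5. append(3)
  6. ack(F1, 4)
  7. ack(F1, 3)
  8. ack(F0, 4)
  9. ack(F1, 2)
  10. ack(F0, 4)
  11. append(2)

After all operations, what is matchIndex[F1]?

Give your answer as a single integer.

Op 1: append 1 -> log_len=1
Op 2: F1 acks idx 1 -> match: F0=0 F1=1; commitIndex=1
Op 3: append 1 -> log_len=2
Op 4: F0 acks idx 2 -> match: F0=2 F1=1; commitIndex=2
Op 5: append 3 -> log_len=5
Op 6: F1 acks idx 4 -> match: F0=2 F1=4; commitIndex=4
Op 7: F1 acks idx 3 -> match: F0=2 F1=4; commitIndex=4
Op 8: F0 acks idx 4 -> match: F0=4 F1=4; commitIndex=4
Op 9: F1 acks idx 2 -> match: F0=4 F1=4; commitIndex=4
Op 10: F0 acks idx 4 -> match: F0=4 F1=4; commitIndex=4
Op 11: append 2 -> log_len=7

Answer: 4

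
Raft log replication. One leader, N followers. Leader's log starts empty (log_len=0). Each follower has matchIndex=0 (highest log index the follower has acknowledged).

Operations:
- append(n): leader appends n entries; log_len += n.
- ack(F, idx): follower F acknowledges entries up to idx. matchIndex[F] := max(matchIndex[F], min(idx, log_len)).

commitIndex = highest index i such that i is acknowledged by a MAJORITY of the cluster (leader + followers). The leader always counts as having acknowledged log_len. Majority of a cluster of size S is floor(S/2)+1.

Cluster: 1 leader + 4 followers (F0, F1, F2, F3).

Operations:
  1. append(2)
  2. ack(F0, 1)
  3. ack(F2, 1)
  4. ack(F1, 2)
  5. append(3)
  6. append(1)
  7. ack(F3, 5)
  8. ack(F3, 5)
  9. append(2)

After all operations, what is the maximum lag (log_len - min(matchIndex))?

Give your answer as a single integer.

Op 1: append 2 -> log_len=2
Op 2: F0 acks idx 1 -> match: F0=1 F1=0 F2=0 F3=0; commitIndex=0
Op 3: F2 acks idx 1 -> match: F0=1 F1=0 F2=1 F3=0; commitIndex=1
Op 4: F1 acks idx 2 -> match: F0=1 F1=2 F2=1 F3=0; commitIndex=1
Op 5: append 3 -> log_len=5
Op 6: append 1 -> log_len=6
Op 7: F3 acks idx 5 -> match: F0=1 F1=2 F2=1 F3=5; commitIndex=2
Op 8: F3 acks idx 5 -> match: F0=1 F1=2 F2=1 F3=5; commitIndex=2
Op 9: append 2 -> log_len=8

Answer: 7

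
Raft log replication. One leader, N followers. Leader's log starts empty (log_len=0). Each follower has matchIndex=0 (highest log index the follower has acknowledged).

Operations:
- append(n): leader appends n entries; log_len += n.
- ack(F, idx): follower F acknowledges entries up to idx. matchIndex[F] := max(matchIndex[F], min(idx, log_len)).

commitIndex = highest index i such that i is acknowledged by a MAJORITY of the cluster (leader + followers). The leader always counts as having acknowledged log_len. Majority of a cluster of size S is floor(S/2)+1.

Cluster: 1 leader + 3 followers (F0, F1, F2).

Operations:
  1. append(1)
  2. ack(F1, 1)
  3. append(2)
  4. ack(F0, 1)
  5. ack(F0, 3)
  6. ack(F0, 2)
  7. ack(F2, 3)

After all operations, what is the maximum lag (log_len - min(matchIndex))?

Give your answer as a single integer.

Answer: 2

Derivation:
Op 1: append 1 -> log_len=1
Op 2: F1 acks idx 1 -> match: F0=0 F1=1 F2=0; commitIndex=0
Op 3: append 2 -> log_len=3
Op 4: F0 acks idx 1 -> match: F0=1 F1=1 F2=0; commitIndex=1
Op 5: F0 acks idx 3 -> match: F0=3 F1=1 F2=0; commitIndex=1
Op 6: F0 acks idx 2 -> match: F0=3 F1=1 F2=0; commitIndex=1
Op 7: F2 acks idx 3 -> match: F0=3 F1=1 F2=3; commitIndex=3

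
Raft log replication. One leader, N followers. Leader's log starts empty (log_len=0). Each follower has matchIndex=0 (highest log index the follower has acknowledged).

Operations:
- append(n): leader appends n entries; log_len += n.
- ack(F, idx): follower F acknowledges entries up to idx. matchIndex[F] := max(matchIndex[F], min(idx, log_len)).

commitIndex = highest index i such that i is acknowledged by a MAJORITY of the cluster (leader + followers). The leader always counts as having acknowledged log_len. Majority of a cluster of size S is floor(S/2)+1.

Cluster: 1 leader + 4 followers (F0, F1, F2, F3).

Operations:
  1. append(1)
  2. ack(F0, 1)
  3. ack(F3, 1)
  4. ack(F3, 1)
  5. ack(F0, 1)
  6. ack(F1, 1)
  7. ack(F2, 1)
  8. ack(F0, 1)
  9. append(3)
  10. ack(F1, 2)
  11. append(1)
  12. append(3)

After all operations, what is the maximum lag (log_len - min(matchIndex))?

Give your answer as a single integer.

Op 1: append 1 -> log_len=1
Op 2: F0 acks idx 1 -> match: F0=1 F1=0 F2=0 F3=0; commitIndex=0
Op 3: F3 acks idx 1 -> match: F0=1 F1=0 F2=0 F3=1; commitIndex=1
Op 4: F3 acks idx 1 -> match: F0=1 F1=0 F2=0 F3=1; commitIndex=1
Op 5: F0 acks idx 1 -> match: F0=1 F1=0 F2=0 F3=1; commitIndex=1
Op 6: F1 acks idx 1 -> match: F0=1 F1=1 F2=0 F3=1; commitIndex=1
Op 7: F2 acks idx 1 -> match: F0=1 F1=1 F2=1 F3=1; commitIndex=1
Op 8: F0 acks idx 1 -> match: F0=1 F1=1 F2=1 F3=1; commitIndex=1
Op 9: append 3 -> log_len=4
Op 10: F1 acks idx 2 -> match: F0=1 F1=2 F2=1 F3=1; commitIndex=1
Op 11: append 1 -> log_len=5
Op 12: append 3 -> log_len=8

Answer: 7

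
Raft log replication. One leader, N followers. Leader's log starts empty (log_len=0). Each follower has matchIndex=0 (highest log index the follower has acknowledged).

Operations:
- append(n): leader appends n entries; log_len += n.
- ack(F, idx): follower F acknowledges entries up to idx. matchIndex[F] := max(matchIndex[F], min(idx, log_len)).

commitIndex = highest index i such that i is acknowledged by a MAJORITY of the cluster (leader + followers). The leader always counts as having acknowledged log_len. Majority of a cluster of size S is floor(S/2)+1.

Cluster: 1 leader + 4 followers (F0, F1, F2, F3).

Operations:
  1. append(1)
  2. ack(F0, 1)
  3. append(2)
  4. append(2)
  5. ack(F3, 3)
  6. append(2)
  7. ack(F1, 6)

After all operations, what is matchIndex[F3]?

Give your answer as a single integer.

Answer: 3

Derivation:
Op 1: append 1 -> log_len=1
Op 2: F0 acks idx 1 -> match: F0=1 F1=0 F2=0 F3=0; commitIndex=0
Op 3: append 2 -> log_len=3
Op 4: append 2 -> log_len=5
Op 5: F3 acks idx 3 -> match: F0=1 F1=0 F2=0 F3=3; commitIndex=1
Op 6: append 2 -> log_len=7
Op 7: F1 acks idx 6 -> match: F0=1 F1=6 F2=0 F3=3; commitIndex=3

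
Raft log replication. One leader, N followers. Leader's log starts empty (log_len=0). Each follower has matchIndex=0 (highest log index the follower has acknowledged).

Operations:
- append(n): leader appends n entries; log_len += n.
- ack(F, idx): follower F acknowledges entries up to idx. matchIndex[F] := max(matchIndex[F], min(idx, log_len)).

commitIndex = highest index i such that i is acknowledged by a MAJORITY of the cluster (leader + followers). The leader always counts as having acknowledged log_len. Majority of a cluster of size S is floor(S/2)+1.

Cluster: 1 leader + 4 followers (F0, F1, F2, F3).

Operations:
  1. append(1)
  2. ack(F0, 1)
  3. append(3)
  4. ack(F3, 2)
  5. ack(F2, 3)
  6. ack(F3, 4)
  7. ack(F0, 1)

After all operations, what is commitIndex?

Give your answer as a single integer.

Answer: 3

Derivation:
Op 1: append 1 -> log_len=1
Op 2: F0 acks idx 1 -> match: F0=1 F1=0 F2=0 F3=0; commitIndex=0
Op 3: append 3 -> log_len=4
Op 4: F3 acks idx 2 -> match: F0=1 F1=0 F2=0 F3=2; commitIndex=1
Op 5: F2 acks idx 3 -> match: F0=1 F1=0 F2=3 F3=2; commitIndex=2
Op 6: F3 acks idx 4 -> match: F0=1 F1=0 F2=3 F3=4; commitIndex=3
Op 7: F0 acks idx 1 -> match: F0=1 F1=0 F2=3 F3=4; commitIndex=3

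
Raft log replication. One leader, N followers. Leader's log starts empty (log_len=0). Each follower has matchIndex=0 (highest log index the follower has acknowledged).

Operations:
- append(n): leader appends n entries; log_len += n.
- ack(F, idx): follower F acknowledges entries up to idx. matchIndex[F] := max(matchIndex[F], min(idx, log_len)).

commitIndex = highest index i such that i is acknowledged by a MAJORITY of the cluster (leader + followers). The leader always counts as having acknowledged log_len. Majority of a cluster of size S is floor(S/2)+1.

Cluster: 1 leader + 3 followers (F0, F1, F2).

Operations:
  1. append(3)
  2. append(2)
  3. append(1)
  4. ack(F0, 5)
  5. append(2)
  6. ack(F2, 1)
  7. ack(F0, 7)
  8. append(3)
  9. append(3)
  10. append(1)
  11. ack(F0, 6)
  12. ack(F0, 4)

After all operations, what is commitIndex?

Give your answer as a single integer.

Op 1: append 3 -> log_len=3
Op 2: append 2 -> log_len=5
Op 3: append 1 -> log_len=6
Op 4: F0 acks idx 5 -> match: F0=5 F1=0 F2=0; commitIndex=0
Op 5: append 2 -> log_len=8
Op 6: F2 acks idx 1 -> match: F0=5 F1=0 F2=1; commitIndex=1
Op 7: F0 acks idx 7 -> match: F0=7 F1=0 F2=1; commitIndex=1
Op 8: append 3 -> log_len=11
Op 9: append 3 -> log_len=14
Op 10: append 1 -> log_len=15
Op 11: F0 acks idx 6 -> match: F0=7 F1=0 F2=1; commitIndex=1
Op 12: F0 acks idx 4 -> match: F0=7 F1=0 F2=1; commitIndex=1

Answer: 1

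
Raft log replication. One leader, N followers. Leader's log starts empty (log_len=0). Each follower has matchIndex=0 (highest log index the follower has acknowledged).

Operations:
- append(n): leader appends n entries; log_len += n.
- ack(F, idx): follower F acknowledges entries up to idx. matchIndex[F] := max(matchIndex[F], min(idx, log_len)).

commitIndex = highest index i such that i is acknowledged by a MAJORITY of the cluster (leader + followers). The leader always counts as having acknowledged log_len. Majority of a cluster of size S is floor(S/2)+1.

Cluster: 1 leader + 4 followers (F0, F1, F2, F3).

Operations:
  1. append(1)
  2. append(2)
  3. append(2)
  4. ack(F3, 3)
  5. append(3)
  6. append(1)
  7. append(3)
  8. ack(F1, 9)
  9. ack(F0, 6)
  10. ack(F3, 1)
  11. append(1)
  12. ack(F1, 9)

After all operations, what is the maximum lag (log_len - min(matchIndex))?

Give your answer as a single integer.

Answer: 13

Derivation:
Op 1: append 1 -> log_len=1
Op 2: append 2 -> log_len=3
Op 3: append 2 -> log_len=5
Op 4: F3 acks idx 3 -> match: F0=0 F1=0 F2=0 F3=3; commitIndex=0
Op 5: append 3 -> log_len=8
Op 6: append 1 -> log_len=9
Op 7: append 3 -> log_len=12
Op 8: F1 acks idx 9 -> match: F0=0 F1=9 F2=0 F3=3; commitIndex=3
Op 9: F0 acks idx 6 -> match: F0=6 F1=9 F2=0 F3=3; commitIndex=6
Op 10: F3 acks idx 1 -> match: F0=6 F1=9 F2=0 F3=3; commitIndex=6
Op 11: append 1 -> log_len=13
Op 12: F1 acks idx 9 -> match: F0=6 F1=9 F2=0 F3=3; commitIndex=6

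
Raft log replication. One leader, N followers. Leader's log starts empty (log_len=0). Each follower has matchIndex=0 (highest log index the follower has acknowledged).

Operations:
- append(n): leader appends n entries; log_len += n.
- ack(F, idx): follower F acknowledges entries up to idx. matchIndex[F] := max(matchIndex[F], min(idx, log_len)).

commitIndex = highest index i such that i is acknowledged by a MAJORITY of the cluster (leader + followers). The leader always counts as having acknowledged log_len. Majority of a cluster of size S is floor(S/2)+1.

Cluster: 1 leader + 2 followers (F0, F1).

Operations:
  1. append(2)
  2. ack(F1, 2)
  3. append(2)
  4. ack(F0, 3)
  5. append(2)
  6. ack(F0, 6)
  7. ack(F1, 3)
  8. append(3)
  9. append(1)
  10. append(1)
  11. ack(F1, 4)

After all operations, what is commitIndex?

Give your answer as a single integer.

Answer: 6

Derivation:
Op 1: append 2 -> log_len=2
Op 2: F1 acks idx 2 -> match: F0=0 F1=2; commitIndex=2
Op 3: append 2 -> log_len=4
Op 4: F0 acks idx 3 -> match: F0=3 F1=2; commitIndex=3
Op 5: append 2 -> log_len=6
Op 6: F0 acks idx 6 -> match: F0=6 F1=2; commitIndex=6
Op 7: F1 acks idx 3 -> match: F0=6 F1=3; commitIndex=6
Op 8: append 3 -> log_len=9
Op 9: append 1 -> log_len=10
Op 10: append 1 -> log_len=11
Op 11: F1 acks idx 4 -> match: F0=6 F1=4; commitIndex=6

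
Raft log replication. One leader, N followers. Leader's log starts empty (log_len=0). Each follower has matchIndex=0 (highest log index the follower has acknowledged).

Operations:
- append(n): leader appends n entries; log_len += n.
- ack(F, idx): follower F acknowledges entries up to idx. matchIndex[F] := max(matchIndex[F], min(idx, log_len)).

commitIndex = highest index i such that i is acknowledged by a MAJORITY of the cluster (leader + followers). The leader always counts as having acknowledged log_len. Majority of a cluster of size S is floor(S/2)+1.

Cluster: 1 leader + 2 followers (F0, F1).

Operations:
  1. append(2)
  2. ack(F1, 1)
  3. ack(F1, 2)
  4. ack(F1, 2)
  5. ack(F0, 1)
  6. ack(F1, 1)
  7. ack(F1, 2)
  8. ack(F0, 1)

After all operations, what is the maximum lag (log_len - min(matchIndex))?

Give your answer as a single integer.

Answer: 1

Derivation:
Op 1: append 2 -> log_len=2
Op 2: F1 acks idx 1 -> match: F0=0 F1=1; commitIndex=1
Op 3: F1 acks idx 2 -> match: F0=0 F1=2; commitIndex=2
Op 4: F1 acks idx 2 -> match: F0=0 F1=2; commitIndex=2
Op 5: F0 acks idx 1 -> match: F0=1 F1=2; commitIndex=2
Op 6: F1 acks idx 1 -> match: F0=1 F1=2; commitIndex=2
Op 7: F1 acks idx 2 -> match: F0=1 F1=2; commitIndex=2
Op 8: F0 acks idx 1 -> match: F0=1 F1=2; commitIndex=2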